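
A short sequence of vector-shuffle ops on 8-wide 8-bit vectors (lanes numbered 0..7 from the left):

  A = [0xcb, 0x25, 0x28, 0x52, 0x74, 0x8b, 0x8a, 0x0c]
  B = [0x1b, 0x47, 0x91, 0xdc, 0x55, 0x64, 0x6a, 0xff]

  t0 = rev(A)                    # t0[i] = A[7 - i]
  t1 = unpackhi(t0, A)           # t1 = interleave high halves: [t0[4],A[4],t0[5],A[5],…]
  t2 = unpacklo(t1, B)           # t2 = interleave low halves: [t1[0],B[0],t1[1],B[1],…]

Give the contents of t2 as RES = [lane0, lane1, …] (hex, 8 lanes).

t0 = [0x0c, 0x8a, 0x8b, 0x74, 0x52, 0x28, 0x25, 0xcb]
t1 = [0x52, 0x74, 0x28, 0x8b, 0x25, 0x8a, 0xcb, 0x0c]
t2 = [0x52, 0x1b, 0x74, 0x47, 0x28, 0x91, 0x8b, 0xdc]

RES = [ 0x52  0x1b  0x74  0x47  0x28  0x91  0x8b  0xdc ]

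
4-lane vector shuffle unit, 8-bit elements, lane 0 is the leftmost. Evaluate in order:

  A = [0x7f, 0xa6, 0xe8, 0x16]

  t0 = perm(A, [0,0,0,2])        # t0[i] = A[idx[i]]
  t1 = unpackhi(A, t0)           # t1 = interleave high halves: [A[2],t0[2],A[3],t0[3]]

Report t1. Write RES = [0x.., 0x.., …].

  t0: 7f 7f 7f e8
  t1: e8 7f 16 e8

RES = [0xe8, 0x7f, 0x16, 0xe8]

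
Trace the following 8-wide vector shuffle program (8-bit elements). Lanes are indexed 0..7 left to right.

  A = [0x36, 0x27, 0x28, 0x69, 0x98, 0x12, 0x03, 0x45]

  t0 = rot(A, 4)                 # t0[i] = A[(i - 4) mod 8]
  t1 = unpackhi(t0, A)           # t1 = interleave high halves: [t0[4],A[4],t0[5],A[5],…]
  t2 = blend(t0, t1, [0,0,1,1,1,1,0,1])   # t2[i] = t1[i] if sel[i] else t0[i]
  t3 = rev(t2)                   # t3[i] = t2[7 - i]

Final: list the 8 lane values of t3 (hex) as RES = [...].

RES = [ 0x45  0x28  0x03  0x28  0x12  0x27  0x12  0x98 ]

t0 = [0x98, 0x12, 0x03, 0x45, 0x36, 0x27, 0x28, 0x69]
t1 = [0x36, 0x98, 0x27, 0x12, 0x28, 0x03, 0x69, 0x45]
t2 = [0x98, 0x12, 0x27, 0x12, 0x28, 0x03, 0x28, 0x45]
t3 = [0x45, 0x28, 0x03, 0x28, 0x12, 0x27, 0x12, 0x98]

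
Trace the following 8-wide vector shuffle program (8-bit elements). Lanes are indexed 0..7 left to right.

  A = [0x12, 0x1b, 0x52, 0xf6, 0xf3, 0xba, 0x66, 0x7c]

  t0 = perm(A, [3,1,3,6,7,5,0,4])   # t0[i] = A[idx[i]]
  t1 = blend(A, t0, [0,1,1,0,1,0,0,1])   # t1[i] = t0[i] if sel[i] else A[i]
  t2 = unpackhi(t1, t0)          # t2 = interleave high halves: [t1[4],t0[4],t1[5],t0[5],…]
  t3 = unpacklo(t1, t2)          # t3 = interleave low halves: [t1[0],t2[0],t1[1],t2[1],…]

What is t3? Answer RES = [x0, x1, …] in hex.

RES = [0x12, 0x7c, 0x1b, 0x7c, 0xf6, 0xba, 0xf6, 0xba]

t0 = [0xf6, 0x1b, 0xf6, 0x66, 0x7c, 0xba, 0x12, 0xf3]
t1 = [0x12, 0x1b, 0xf6, 0xf6, 0x7c, 0xba, 0x66, 0xf3]
t2 = [0x7c, 0x7c, 0xba, 0xba, 0x66, 0x12, 0xf3, 0xf3]
t3 = [0x12, 0x7c, 0x1b, 0x7c, 0xf6, 0xba, 0xf6, 0xba]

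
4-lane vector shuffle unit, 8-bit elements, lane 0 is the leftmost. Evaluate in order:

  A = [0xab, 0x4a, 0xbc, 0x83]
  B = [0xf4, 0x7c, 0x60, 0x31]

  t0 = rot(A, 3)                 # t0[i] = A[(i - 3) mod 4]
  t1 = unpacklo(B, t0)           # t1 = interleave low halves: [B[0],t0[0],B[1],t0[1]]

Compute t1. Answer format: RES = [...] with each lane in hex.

  t0: 4a bc 83 ab
  t1: f4 4a 7c bc

RES = [0xf4, 0x4a, 0x7c, 0xbc]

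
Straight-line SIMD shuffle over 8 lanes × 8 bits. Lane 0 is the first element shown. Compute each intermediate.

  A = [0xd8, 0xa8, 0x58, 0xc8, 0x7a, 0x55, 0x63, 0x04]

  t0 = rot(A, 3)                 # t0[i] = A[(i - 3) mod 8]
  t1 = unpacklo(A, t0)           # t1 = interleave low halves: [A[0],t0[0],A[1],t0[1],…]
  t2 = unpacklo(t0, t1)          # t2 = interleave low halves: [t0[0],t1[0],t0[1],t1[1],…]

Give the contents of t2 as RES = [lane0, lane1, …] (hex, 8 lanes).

RES = [ 0x55  0xd8  0x63  0x55  0x04  0xa8  0xd8  0x63 ]

→ t0 |55|63|04|d8|a8|58|c8|7a|
→ t1 |d8|55|a8|63|58|04|c8|d8|
→ t2 |55|d8|63|55|04|a8|d8|63|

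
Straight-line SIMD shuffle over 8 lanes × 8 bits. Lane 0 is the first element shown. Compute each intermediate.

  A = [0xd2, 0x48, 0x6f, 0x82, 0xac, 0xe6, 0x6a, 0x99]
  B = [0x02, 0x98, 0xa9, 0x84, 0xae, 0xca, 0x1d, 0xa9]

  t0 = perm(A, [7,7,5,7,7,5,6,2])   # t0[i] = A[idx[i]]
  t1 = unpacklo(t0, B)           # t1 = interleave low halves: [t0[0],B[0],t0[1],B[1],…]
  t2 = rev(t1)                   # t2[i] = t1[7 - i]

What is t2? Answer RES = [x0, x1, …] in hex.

→ t0 |99|99|e6|99|99|e6|6a|6f|
→ t1 |99|02|99|98|e6|a9|99|84|
→ t2 |84|99|a9|e6|98|99|02|99|

RES = [ 0x84  0x99  0xa9  0xe6  0x98  0x99  0x02  0x99 ]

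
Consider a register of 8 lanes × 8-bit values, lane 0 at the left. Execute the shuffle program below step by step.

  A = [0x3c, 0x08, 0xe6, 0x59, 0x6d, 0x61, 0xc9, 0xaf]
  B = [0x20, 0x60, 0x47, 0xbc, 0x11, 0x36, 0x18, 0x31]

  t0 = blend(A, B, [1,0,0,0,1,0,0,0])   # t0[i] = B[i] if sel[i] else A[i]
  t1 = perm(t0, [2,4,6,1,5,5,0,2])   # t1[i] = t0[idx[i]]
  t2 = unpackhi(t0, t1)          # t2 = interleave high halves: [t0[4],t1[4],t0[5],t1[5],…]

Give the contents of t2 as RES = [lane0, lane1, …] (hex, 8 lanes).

  t0: 20 08 e6 59 11 61 c9 af
  t1: e6 11 c9 08 61 61 20 e6
  t2: 11 61 61 61 c9 20 af e6

RES = [ 0x11  0x61  0x61  0x61  0xc9  0x20  0xaf  0xe6 ]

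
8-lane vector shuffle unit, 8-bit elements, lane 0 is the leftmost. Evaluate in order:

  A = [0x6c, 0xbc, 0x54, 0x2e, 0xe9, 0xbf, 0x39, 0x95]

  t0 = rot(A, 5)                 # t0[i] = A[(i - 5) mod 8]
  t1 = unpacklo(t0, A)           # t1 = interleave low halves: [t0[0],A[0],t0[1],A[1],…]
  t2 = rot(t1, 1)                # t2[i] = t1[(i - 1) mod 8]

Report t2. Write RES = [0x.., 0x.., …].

RES = [ 0x2e  0x2e  0x6c  0xe9  0xbc  0xbf  0x54  0x39 ]

  t0: 2e e9 bf 39 95 6c bc 54
  t1: 2e 6c e9 bc bf 54 39 2e
  t2: 2e 2e 6c e9 bc bf 54 39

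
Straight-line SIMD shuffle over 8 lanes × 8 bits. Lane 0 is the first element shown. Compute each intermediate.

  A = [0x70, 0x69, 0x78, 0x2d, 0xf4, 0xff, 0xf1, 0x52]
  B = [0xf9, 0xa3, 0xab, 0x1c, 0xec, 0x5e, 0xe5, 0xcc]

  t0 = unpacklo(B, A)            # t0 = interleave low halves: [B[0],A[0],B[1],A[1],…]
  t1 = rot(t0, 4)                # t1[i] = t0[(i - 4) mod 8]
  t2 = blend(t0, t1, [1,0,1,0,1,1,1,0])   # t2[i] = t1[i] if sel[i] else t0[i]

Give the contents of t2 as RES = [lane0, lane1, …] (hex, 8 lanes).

→ t0 |f9|70|a3|69|ab|78|1c|2d|
→ t1 |ab|78|1c|2d|f9|70|a3|69|
→ t2 |ab|70|1c|69|f9|70|a3|2d|

RES = [0xab, 0x70, 0x1c, 0x69, 0xf9, 0x70, 0xa3, 0x2d]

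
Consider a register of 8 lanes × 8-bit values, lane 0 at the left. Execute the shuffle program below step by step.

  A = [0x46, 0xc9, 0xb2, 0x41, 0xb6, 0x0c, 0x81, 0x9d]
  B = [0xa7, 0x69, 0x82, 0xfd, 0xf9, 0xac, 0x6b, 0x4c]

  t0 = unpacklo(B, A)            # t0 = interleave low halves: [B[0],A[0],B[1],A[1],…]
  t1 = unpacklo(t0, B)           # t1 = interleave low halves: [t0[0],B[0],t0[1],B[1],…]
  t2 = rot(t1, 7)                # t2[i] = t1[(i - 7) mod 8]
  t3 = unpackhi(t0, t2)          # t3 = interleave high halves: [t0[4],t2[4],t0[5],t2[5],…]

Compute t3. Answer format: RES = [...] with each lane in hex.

RES = [ 0x82  0x82  0xb2  0xc9  0xfd  0xfd  0x41  0xa7 ]

  t0: a7 46 69 c9 82 b2 fd 41
  t1: a7 a7 46 69 69 82 c9 fd
  t2: a7 46 69 69 82 c9 fd a7
  t3: 82 82 b2 c9 fd fd 41 a7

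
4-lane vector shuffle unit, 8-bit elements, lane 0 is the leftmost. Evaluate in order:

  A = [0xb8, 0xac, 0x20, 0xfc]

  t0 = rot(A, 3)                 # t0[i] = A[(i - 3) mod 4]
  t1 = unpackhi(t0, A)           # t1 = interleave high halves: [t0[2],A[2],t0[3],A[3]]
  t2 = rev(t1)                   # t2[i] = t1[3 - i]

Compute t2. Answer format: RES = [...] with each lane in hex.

RES = [ 0xfc  0xb8  0x20  0xfc ]

t0 = [0xac, 0x20, 0xfc, 0xb8]
t1 = [0xfc, 0x20, 0xb8, 0xfc]
t2 = [0xfc, 0xb8, 0x20, 0xfc]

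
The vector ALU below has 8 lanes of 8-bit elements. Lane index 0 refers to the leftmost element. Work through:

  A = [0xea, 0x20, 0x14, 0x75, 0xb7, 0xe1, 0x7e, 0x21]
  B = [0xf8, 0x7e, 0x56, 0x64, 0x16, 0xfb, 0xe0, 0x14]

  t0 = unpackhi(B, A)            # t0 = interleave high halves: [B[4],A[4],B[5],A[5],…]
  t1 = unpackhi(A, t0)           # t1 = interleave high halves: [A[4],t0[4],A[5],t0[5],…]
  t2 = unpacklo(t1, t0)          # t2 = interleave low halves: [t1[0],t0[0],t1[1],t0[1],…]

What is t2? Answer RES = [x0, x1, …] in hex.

RES = [ 0xb7  0x16  0xe0  0xb7  0xe1  0xfb  0x7e  0xe1 ]

  t0: 16 b7 fb e1 e0 7e 14 21
  t1: b7 e0 e1 7e 7e 14 21 21
  t2: b7 16 e0 b7 e1 fb 7e e1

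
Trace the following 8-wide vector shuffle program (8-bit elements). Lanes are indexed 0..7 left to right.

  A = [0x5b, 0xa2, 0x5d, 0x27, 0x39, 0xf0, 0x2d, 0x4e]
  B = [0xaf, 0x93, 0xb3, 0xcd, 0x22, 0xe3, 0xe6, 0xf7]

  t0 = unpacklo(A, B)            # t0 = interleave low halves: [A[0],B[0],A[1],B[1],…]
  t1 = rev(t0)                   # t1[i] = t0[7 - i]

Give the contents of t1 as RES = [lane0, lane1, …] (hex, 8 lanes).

RES = [0xcd, 0x27, 0xb3, 0x5d, 0x93, 0xa2, 0xaf, 0x5b]

t0 = [0x5b, 0xaf, 0xa2, 0x93, 0x5d, 0xb3, 0x27, 0xcd]
t1 = [0xcd, 0x27, 0xb3, 0x5d, 0x93, 0xa2, 0xaf, 0x5b]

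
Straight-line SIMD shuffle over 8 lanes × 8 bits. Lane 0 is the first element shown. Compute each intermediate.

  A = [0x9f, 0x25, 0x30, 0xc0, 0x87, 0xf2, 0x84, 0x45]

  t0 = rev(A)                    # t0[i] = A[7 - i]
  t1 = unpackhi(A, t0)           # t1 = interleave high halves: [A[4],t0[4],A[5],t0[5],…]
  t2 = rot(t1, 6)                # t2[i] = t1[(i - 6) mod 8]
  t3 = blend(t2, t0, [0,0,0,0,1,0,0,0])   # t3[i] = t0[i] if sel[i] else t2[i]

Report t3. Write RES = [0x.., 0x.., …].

RES = [0xf2, 0x30, 0x84, 0x25, 0xc0, 0x9f, 0x87, 0xc0]

→ t0 |45|84|f2|87|c0|30|25|9f|
→ t1 |87|c0|f2|30|84|25|45|9f|
→ t2 |f2|30|84|25|45|9f|87|c0|
→ t3 |f2|30|84|25|c0|9f|87|c0|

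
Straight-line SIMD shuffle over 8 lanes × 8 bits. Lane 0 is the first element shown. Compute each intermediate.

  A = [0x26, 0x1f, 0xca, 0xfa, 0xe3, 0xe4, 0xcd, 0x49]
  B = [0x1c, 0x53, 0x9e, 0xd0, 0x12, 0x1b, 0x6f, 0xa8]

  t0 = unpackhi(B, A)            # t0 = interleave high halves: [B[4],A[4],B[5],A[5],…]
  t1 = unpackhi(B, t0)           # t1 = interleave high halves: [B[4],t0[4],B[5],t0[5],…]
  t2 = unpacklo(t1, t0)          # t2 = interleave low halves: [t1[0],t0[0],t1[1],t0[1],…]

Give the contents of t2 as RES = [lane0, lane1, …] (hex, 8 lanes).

t0 = [0x12, 0xe3, 0x1b, 0xe4, 0x6f, 0xcd, 0xa8, 0x49]
t1 = [0x12, 0x6f, 0x1b, 0xcd, 0x6f, 0xa8, 0xa8, 0x49]
t2 = [0x12, 0x12, 0x6f, 0xe3, 0x1b, 0x1b, 0xcd, 0xe4]

RES = [0x12, 0x12, 0x6f, 0xe3, 0x1b, 0x1b, 0xcd, 0xe4]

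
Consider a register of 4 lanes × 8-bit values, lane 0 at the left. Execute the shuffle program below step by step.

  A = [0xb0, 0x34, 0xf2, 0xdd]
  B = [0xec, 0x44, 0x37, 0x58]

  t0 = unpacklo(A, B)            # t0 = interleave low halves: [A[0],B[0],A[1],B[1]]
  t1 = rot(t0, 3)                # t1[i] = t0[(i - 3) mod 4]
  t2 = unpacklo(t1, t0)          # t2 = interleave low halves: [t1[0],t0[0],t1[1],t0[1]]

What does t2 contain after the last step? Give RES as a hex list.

RES = [0xec, 0xb0, 0x34, 0xec]

→ t0 |b0|ec|34|44|
→ t1 |ec|34|44|b0|
→ t2 |ec|b0|34|ec|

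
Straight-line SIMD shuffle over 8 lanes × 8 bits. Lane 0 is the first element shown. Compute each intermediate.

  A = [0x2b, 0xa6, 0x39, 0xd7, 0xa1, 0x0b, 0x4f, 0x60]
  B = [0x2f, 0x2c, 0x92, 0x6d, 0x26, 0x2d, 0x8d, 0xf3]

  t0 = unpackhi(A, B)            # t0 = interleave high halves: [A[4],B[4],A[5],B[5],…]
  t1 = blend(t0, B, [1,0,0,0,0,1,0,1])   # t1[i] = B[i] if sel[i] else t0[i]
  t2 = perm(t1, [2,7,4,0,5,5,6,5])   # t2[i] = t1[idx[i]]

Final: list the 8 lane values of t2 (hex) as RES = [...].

→ t0 |a1|26|0b|2d|4f|8d|60|f3|
→ t1 |2f|26|0b|2d|4f|2d|60|f3|
→ t2 |0b|f3|4f|2f|2d|2d|60|2d|

RES = [ 0x0b  0xf3  0x4f  0x2f  0x2d  0x2d  0x60  0x2d ]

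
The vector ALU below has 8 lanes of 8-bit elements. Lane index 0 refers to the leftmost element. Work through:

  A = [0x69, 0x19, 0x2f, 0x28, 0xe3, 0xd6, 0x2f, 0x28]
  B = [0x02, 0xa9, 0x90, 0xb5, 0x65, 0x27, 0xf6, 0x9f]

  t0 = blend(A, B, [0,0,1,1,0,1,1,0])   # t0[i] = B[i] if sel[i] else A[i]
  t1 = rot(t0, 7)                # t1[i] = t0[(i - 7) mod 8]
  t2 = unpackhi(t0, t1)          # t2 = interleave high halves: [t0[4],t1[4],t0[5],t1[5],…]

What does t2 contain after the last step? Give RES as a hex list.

  t0: 69 19 90 b5 e3 27 f6 28
  t1: 19 90 b5 e3 27 f6 28 69
  t2: e3 27 27 f6 f6 28 28 69

RES = [0xe3, 0x27, 0x27, 0xf6, 0xf6, 0x28, 0x28, 0x69]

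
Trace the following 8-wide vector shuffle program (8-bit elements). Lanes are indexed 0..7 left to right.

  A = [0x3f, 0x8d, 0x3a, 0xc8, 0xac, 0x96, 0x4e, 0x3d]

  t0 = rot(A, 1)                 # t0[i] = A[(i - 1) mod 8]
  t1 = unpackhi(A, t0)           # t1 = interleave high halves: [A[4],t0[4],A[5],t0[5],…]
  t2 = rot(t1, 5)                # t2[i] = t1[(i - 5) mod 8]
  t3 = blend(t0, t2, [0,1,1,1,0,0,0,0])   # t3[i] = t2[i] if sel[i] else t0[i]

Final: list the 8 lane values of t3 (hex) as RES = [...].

  t0: 3d 3f 8d 3a c8 ac 96 4e
  t1: ac c8 96 ac 4e 96 3d 4e
  t2: ac 4e 96 3d 4e ac c8 96
  t3: 3d 4e 96 3d c8 ac 96 4e

RES = [ 0x3d  0x4e  0x96  0x3d  0xc8  0xac  0x96  0x4e ]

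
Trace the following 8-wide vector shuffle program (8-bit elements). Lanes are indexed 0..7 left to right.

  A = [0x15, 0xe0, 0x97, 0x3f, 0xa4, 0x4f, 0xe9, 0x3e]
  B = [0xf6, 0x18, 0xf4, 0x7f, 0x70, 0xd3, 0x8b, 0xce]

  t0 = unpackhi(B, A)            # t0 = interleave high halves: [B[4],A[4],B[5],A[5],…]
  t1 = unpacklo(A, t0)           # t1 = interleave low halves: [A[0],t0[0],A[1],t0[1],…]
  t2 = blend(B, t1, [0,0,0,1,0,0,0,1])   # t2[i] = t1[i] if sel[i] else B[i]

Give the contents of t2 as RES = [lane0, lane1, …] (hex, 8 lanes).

RES = [ 0xf6  0x18  0xf4  0xa4  0x70  0xd3  0x8b  0x4f ]

→ t0 |70|a4|d3|4f|8b|e9|ce|3e|
→ t1 |15|70|e0|a4|97|d3|3f|4f|
→ t2 |f6|18|f4|a4|70|d3|8b|4f|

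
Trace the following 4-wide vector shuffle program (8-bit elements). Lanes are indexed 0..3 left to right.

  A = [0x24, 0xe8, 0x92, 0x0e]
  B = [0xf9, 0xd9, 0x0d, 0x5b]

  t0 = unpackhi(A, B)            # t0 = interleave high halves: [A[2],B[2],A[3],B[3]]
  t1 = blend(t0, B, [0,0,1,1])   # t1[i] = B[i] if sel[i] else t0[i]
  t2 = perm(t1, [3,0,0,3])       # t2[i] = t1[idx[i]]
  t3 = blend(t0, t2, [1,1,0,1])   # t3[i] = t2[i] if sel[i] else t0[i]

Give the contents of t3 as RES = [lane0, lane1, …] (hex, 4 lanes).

RES = [ 0x5b  0x92  0x0e  0x5b ]

t0 = [0x92, 0x0d, 0x0e, 0x5b]
t1 = [0x92, 0x0d, 0x0d, 0x5b]
t2 = [0x5b, 0x92, 0x92, 0x5b]
t3 = [0x5b, 0x92, 0x0e, 0x5b]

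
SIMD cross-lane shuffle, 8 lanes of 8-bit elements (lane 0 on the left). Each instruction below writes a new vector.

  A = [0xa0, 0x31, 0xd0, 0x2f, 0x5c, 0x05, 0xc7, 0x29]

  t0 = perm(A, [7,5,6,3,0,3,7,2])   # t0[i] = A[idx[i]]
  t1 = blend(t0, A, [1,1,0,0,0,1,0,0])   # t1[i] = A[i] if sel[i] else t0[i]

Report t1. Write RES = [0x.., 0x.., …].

RES = [ 0xa0  0x31  0xc7  0x2f  0xa0  0x05  0x29  0xd0 ]

→ t0 |29|05|c7|2f|a0|2f|29|d0|
→ t1 |a0|31|c7|2f|a0|05|29|d0|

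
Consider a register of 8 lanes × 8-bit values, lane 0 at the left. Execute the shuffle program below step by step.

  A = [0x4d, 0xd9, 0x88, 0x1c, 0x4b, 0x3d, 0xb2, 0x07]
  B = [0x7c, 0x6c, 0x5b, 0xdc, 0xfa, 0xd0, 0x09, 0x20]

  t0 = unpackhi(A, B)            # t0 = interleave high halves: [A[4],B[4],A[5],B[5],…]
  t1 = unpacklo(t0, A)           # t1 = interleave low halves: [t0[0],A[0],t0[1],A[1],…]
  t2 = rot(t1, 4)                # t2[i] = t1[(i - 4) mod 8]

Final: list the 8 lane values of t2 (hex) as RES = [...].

→ t0 |4b|fa|3d|d0|b2|09|07|20|
→ t1 |4b|4d|fa|d9|3d|88|d0|1c|
→ t2 |3d|88|d0|1c|4b|4d|fa|d9|

RES = [0x3d, 0x88, 0xd0, 0x1c, 0x4b, 0x4d, 0xfa, 0xd9]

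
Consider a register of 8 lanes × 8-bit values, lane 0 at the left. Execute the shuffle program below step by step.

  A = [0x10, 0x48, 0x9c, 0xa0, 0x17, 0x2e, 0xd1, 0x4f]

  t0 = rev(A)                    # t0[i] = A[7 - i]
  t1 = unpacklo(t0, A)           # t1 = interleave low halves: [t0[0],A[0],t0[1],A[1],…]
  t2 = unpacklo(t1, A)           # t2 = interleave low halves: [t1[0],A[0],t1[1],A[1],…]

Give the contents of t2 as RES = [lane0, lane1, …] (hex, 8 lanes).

t0 = [0x4f, 0xd1, 0x2e, 0x17, 0xa0, 0x9c, 0x48, 0x10]
t1 = [0x4f, 0x10, 0xd1, 0x48, 0x2e, 0x9c, 0x17, 0xa0]
t2 = [0x4f, 0x10, 0x10, 0x48, 0xd1, 0x9c, 0x48, 0xa0]

RES = [0x4f, 0x10, 0x10, 0x48, 0xd1, 0x9c, 0x48, 0xa0]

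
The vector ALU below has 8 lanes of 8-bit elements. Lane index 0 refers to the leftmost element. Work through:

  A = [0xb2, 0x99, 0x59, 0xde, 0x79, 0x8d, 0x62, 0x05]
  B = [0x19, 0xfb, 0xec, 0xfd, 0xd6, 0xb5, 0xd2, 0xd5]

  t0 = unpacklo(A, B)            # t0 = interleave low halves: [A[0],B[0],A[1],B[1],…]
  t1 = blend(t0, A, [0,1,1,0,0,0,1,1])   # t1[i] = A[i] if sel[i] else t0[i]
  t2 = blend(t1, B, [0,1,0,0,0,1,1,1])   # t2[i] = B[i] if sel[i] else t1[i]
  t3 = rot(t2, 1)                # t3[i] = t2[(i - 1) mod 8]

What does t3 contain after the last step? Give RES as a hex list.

→ t0 |b2|19|99|fb|59|ec|de|fd|
→ t1 |b2|99|59|fb|59|ec|62|05|
→ t2 |b2|fb|59|fb|59|b5|d2|d5|
→ t3 |d5|b2|fb|59|fb|59|b5|d2|

RES = [ 0xd5  0xb2  0xfb  0x59  0xfb  0x59  0xb5  0xd2 ]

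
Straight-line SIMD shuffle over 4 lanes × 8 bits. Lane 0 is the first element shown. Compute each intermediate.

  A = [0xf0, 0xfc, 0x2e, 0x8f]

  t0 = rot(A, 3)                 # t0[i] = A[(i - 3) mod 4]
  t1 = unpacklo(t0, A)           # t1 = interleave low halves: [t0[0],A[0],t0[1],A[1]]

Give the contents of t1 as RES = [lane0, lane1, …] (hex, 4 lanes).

RES = [0xfc, 0xf0, 0x2e, 0xfc]

→ t0 |fc|2e|8f|f0|
→ t1 |fc|f0|2e|fc|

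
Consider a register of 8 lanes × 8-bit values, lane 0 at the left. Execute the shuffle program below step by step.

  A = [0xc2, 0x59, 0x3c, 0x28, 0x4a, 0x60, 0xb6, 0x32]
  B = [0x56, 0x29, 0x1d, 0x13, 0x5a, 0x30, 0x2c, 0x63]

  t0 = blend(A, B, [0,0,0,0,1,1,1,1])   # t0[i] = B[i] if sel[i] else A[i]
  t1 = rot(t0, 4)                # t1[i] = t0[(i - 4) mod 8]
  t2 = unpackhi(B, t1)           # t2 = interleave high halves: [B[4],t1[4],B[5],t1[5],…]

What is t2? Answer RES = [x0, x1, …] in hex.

RES = [0x5a, 0xc2, 0x30, 0x59, 0x2c, 0x3c, 0x63, 0x28]

t0 = [0xc2, 0x59, 0x3c, 0x28, 0x5a, 0x30, 0x2c, 0x63]
t1 = [0x5a, 0x30, 0x2c, 0x63, 0xc2, 0x59, 0x3c, 0x28]
t2 = [0x5a, 0xc2, 0x30, 0x59, 0x2c, 0x3c, 0x63, 0x28]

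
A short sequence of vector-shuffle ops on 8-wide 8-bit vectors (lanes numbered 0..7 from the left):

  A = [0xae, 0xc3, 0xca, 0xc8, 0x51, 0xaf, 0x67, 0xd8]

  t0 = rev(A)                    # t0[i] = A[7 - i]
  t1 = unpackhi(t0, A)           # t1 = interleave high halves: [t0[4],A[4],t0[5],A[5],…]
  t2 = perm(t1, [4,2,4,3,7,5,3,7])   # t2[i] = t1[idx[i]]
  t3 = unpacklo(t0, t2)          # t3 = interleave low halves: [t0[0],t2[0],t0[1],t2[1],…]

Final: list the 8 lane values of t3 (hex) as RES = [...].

  t0: d8 67 af 51 c8 ca c3 ae
  t1: c8 51 ca af c3 67 ae d8
  t2: c3 ca c3 af d8 67 af d8
  t3: d8 c3 67 ca af c3 51 af

RES = [0xd8, 0xc3, 0x67, 0xca, 0xaf, 0xc3, 0x51, 0xaf]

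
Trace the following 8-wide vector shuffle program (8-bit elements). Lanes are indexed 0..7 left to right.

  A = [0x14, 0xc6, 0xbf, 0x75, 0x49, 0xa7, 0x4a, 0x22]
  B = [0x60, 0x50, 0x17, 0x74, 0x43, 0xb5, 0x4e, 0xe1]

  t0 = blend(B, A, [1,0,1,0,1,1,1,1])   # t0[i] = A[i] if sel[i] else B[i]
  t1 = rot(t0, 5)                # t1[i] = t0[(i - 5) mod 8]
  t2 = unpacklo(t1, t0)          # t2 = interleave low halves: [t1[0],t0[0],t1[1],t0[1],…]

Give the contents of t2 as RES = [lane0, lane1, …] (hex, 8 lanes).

RES = [0x74, 0x14, 0x49, 0x50, 0xa7, 0xbf, 0x4a, 0x74]

  t0: 14 50 bf 74 49 a7 4a 22
  t1: 74 49 a7 4a 22 14 50 bf
  t2: 74 14 49 50 a7 bf 4a 74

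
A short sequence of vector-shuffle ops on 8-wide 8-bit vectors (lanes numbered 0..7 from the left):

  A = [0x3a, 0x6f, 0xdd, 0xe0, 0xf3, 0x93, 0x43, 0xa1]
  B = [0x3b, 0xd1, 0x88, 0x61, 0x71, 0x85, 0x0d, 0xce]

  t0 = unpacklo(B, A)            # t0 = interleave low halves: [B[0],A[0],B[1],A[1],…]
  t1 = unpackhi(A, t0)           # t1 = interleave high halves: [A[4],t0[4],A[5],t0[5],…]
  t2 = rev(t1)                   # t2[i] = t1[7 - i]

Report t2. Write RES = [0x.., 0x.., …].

RES = [ 0xe0  0xa1  0x61  0x43  0xdd  0x93  0x88  0xf3 ]

  t0: 3b 3a d1 6f 88 dd 61 e0
  t1: f3 88 93 dd 43 61 a1 e0
  t2: e0 a1 61 43 dd 93 88 f3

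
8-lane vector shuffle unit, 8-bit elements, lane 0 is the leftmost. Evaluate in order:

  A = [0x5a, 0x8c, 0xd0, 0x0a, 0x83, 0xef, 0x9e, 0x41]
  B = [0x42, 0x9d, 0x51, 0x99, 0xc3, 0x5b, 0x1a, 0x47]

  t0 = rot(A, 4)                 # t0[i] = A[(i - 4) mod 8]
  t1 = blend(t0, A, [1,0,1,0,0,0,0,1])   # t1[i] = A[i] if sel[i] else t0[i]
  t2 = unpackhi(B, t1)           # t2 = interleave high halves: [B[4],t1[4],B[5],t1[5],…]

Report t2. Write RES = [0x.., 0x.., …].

t0 = [0x83, 0xef, 0x9e, 0x41, 0x5a, 0x8c, 0xd0, 0x0a]
t1 = [0x5a, 0xef, 0xd0, 0x41, 0x5a, 0x8c, 0xd0, 0x41]
t2 = [0xc3, 0x5a, 0x5b, 0x8c, 0x1a, 0xd0, 0x47, 0x41]

RES = [0xc3, 0x5a, 0x5b, 0x8c, 0x1a, 0xd0, 0x47, 0x41]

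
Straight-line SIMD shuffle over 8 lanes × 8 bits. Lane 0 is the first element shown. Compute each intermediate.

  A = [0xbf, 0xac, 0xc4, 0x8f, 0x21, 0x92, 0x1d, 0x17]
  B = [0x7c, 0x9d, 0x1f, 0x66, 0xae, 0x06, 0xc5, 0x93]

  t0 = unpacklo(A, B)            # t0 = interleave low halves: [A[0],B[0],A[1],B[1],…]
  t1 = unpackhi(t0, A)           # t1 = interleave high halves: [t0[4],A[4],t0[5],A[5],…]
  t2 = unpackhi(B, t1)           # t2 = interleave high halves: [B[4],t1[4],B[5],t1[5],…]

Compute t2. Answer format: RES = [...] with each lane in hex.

RES = [0xae, 0x8f, 0x06, 0x1d, 0xc5, 0x66, 0x93, 0x17]

→ t0 |bf|7c|ac|9d|c4|1f|8f|66|
→ t1 |c4|21|1f|92|8f|1d|66|17|
→ t2 |ae|8f|06|1d|c5|66|93|17|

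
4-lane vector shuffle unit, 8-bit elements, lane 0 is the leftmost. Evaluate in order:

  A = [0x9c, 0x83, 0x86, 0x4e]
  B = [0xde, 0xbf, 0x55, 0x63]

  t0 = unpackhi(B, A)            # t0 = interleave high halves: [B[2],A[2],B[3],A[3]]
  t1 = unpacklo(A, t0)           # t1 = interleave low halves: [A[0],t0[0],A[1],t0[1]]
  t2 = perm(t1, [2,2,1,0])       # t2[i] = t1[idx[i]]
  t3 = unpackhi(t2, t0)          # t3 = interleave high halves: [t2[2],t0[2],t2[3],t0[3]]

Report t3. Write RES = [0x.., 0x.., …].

RES = [0x55, 0x63, 0x9c, 0x4e]

  t0: 55 86 63 4e
  t1: 9c 55 83 86
  t2: 83 83 55 9c
  t3: 55 63 9c 4e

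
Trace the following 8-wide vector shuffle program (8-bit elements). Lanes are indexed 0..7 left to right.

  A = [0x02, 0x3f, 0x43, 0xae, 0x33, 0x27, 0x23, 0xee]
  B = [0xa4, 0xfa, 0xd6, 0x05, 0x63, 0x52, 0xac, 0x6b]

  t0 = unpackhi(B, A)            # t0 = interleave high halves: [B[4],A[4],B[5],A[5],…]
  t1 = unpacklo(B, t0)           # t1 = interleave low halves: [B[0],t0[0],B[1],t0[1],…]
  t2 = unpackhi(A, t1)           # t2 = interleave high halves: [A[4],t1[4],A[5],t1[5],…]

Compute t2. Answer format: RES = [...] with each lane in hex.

  t0: 63 33 52 27 ac 23 6b ee
  t1: a4 63 fa 33 d6 52 05 27
  t2: 33 d6 27 52 23 05 ee 27

RES = [ 0x33  0xd6  0x27  0x52  0x23  0x05  0xee  0x27 ]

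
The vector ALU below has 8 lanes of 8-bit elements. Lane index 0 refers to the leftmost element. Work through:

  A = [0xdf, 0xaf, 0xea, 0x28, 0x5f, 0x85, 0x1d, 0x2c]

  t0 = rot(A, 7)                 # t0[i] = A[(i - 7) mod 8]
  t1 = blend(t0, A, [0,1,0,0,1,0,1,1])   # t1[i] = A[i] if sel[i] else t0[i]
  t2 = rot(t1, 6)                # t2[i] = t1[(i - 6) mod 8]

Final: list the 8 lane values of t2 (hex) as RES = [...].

RES = [0x28, 0x5f, 0x5f, 0x1d, 0x1d, 0x2c, 0xaf, 0xaf]

  t0: af ea 28 5f 85 1d 2c df
  t1: af af 28 5f 5f 1d 1d 2c
  t2: 28 5f 5f 1d 1d 2c af af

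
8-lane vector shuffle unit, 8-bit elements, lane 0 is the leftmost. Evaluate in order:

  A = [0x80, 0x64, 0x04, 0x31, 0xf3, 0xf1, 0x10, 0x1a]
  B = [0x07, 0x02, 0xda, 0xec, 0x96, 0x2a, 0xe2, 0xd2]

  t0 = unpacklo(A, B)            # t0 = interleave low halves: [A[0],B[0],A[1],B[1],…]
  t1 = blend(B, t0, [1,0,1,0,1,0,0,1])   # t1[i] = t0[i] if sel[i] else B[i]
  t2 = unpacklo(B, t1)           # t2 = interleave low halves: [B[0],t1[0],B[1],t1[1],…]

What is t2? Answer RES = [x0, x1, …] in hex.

RES = [0x07, 0x80, 0x02, 0x02, 0xda, 0x64, 0xec, 0xec]

  t0: 80 07 64 02 04 da 31 ec
  t1: 80 02 64 ec 04 2a e2 ec
  t2: 07 80 02 02 da 64 ec ec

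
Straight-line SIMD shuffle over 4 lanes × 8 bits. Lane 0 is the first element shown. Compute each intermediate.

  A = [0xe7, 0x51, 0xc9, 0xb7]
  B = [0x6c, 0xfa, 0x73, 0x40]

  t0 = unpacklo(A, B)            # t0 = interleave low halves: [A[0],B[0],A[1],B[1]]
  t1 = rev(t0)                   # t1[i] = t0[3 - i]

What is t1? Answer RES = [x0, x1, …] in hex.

RES = [0xfa, 0x51, 0x6c, 0xe7]

  t0: e7 6c 51 fa
  t1: fa 51 6c e7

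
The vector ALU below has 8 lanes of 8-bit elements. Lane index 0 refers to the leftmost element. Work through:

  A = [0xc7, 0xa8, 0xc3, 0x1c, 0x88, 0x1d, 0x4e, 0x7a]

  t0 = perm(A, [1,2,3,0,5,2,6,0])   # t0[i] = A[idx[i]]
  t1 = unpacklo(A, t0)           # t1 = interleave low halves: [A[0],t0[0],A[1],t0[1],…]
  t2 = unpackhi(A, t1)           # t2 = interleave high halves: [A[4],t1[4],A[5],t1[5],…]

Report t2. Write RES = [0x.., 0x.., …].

RES = [ 0x88  0xc3  0x1d  0x1c  0x4e  0x1c  0x7a  0xc7 ]

  t0: a8 c3 1c c7 1d c3 4e c7
  t1: c7 a8 a8 c3 c3 1c 1c c7
  t2: 88 c3 1d 1c 4e 1c 7a c7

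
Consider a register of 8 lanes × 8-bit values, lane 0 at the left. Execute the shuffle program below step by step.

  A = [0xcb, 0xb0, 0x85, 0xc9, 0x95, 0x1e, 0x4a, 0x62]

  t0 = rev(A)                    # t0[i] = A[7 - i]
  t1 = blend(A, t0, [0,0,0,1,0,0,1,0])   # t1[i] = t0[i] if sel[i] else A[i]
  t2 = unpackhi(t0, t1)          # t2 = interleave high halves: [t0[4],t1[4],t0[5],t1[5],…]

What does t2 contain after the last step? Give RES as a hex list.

RES = [0xc9, 0x95, 0x85, 0x1e, 0xb0, 0xb0, 0xcb, 0x62]

  t0: 62 4a 1e 95 c9 85 b0 cb
  t1: cb b0 85 95 95 1e b0 62
  t2: c9 95 85 1e b0 b0 cb 62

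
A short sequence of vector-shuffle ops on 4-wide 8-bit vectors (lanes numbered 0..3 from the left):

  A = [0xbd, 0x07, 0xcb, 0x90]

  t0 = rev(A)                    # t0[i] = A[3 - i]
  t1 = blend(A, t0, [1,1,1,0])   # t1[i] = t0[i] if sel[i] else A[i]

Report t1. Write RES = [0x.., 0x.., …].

t0 = [0x90, 0xcb, 0x07, 0xbd]
t1 = [0x90, 0xcb, 0x07, 0x90]

RES = [ 0x90  0xcb  0x07  0x90 ]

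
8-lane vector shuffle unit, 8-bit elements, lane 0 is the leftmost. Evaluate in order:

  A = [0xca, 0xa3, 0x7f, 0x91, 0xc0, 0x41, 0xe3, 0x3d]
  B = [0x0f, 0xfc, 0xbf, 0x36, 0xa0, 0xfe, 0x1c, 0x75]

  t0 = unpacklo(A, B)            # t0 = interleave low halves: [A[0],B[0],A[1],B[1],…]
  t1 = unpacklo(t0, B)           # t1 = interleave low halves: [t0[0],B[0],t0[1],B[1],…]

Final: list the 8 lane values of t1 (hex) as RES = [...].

RES = [0xca, 0x0f, 0x0f, 0xfc, 0xa3, 0xbf, 0xfc, 0x36]

t0 = [0xca, 0x0f, 0xa3, 0xfc, 0x7f, 0xbf, 0x91, 0x36]
t1 = [0xca, 0x0f, 0x0f, 0xfc, 0xa3, 0xbf, 0xfc, 0x36]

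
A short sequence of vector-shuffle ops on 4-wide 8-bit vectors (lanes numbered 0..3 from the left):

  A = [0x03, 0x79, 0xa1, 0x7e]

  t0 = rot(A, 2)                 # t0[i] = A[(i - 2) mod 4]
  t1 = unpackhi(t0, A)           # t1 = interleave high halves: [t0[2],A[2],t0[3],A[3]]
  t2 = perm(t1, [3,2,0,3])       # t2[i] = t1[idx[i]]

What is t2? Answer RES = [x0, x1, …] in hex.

RES = [0x7e, 0x79, 0x03, 0x7e]

t0 = [0xa1, 0x7e, 0x03, 0x79]
t1 = [0x03, 0xa1, 0x79, 0x7e]
t2 = [0x7e, 0x79, 0x03, 0x7e]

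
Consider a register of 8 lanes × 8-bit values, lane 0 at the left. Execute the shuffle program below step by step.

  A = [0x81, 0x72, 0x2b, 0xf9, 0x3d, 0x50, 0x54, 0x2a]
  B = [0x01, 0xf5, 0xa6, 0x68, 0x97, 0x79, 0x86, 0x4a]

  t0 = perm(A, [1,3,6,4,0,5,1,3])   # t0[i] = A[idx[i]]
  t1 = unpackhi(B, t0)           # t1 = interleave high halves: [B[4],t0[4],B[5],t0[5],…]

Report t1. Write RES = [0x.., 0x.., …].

RES = [0x97, 0x81, 0x79, 0x50, 0x86, 0x72, 0x4a, 0xf9]

→ t0 |72|f9|54|3d|81|50|72|f9|
→ t1 |97|81|79|50|86|72|4a|f9|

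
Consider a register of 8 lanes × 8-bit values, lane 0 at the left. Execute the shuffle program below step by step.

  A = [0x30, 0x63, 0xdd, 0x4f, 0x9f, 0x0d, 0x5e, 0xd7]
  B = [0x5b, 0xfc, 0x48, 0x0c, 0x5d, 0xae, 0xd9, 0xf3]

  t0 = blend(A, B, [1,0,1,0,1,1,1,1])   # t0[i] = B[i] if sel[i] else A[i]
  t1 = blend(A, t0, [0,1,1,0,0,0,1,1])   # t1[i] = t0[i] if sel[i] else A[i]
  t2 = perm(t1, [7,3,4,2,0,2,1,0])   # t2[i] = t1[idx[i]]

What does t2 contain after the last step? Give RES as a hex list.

RES = [0xf3, 0x4f, 0x9f, 0x48, 0x30, 0x48, 0x63, 0x30]

→ t0 |5b|63|48|4f|5d|ae|d9|f3|
→ t1 |30|63|48|4f|9f|0d|d9|f3|
→ t2 |f3|4f|9f|48|30|48|63|30|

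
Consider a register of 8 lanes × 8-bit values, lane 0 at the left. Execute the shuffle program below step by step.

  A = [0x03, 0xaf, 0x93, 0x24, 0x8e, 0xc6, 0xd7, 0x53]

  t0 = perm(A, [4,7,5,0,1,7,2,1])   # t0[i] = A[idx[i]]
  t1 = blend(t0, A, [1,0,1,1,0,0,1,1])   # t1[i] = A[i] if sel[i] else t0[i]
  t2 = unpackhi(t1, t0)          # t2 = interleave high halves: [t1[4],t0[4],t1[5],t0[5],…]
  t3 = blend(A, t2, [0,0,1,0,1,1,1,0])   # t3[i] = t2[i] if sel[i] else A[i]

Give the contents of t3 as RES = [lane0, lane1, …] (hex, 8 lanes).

RES = [ 0x03  0xaf  0x53  0x24  0xd7  0x93  0x53  0x53 ]

→ t0 |8e|53|c6|03|af|53|93|af|
→ t1 |03|53|93|24|af|53|d7|53|
→ t2 |af|af|53|53|d7|93|53|af|
→ t3 |03|af|53|24|d7|93|53|53|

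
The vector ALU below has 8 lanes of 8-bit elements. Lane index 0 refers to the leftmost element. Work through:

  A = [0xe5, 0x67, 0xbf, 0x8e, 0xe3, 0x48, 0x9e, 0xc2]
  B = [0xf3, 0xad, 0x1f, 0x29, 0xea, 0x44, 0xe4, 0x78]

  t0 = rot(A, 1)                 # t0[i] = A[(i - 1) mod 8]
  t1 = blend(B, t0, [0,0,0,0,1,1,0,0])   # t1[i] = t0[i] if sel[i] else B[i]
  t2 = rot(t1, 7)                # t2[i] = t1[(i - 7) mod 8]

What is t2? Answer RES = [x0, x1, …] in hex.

→ t0 |c2|e5|67|bf|8e|e3|48|9e|
→ t1 |f3|ad|1f|29|8e|e3|e4|78|
→ t2 |ad|1f|29|8e|e3|e4|78|f3|

RES = [0xad, 0x1f, 0x29, 0x8e, 0xe3, 0xe4, 0x78, 0xf3]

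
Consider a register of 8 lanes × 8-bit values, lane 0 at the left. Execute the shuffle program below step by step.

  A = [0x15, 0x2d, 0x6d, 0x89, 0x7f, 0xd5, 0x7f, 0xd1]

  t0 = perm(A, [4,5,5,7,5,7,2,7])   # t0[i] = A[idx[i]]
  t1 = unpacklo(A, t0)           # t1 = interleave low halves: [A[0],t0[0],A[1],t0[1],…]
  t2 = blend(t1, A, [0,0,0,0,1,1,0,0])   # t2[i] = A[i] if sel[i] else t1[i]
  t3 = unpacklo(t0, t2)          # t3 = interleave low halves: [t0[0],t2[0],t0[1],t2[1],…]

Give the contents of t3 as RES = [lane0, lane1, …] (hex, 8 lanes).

RES = [ 0x7f  0x15  0xd5  0x7f  0xd5  0x2d  0xd1  0xd5 ]

t0 = [0x7f, 0xd5, 0xd5, 0xd1, 0xd5, 0xd1, 0x6d, 0xd1]
t1 = [0x15, 0x7f, 0x2d, 0xd5, 0x6d, 0xd5, 0x89, 0xd1]
t2 = [0x15, 0x7f, 0x2d, 0xd5, 0x7f, 0xd5, 0x89, 0xd1]
t3 = [0x7f, 0x15, 0xd5, 0x7f, 0xd5, 0x2d, 0xd1, 0xd5]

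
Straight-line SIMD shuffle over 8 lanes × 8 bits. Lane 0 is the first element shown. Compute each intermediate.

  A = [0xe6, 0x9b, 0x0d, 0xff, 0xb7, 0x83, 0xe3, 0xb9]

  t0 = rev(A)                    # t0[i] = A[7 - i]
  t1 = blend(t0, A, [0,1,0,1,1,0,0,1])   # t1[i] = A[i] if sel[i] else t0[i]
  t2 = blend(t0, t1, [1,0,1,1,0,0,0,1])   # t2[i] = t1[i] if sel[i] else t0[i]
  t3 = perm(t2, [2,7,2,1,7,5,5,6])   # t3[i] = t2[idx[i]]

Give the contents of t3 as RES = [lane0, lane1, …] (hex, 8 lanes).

RES = [0x83, 0xb9, 0x83, 0xe3, 0xb9, 0x0d, 0x0d, 0x9b]

t0 = [0xb9, 0xe3, 0x83, 0xb7, 0xff, 0x0d, 0x9b, 0xe6]
t1 = [0xb9, 0x9b, 0x83, 0xff, 0xb7, 0x0d, 0x9b, 0xb9]
t2 = [0xb9, 0xe3, 0x83, 0xff, 0xff, 0x0d, 0x9b, 0xb9]
t3 = [0x83, 0xb9, 0x83, 0xe3, 0xb9, 0x0d, 0x0d, 0x9b]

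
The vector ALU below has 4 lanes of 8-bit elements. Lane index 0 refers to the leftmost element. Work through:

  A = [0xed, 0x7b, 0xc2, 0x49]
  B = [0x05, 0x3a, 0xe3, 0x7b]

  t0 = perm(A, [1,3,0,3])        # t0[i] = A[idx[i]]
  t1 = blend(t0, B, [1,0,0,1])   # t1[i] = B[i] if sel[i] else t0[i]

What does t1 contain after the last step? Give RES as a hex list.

→ t0 |7b|49|ed|49|
→ t1 |05|49|ed|7b|

RES = [ 0x05  0x49  0xed  0x7b ]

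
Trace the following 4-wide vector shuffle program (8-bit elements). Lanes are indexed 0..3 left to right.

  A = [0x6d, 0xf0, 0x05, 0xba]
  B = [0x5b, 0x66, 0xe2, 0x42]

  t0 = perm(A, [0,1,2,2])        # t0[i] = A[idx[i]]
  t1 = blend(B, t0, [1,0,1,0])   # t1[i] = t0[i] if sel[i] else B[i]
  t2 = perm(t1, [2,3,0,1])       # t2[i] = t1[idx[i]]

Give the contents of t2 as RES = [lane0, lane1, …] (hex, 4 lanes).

  t0: 6d f0 05 05
  t1: 6d 66 05 42
  t2: 05 42 6d 66

RES = [0x05, 0x42, 0x6d, 0x66]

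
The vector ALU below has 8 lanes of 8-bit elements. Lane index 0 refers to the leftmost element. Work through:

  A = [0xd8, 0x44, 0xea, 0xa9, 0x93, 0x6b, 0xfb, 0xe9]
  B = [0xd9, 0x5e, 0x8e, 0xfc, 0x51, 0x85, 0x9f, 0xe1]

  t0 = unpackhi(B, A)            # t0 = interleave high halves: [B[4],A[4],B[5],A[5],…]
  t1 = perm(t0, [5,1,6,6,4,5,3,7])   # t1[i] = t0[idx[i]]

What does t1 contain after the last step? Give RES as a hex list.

RES = [0xfb, 0x93, 0xe1, 0xe1, 0x9f, 0xfb, 0x6b, 0xe9]

  t0: 51 93 85 6b 9f fb e1 e9
  t1: fb 93 e1 e1 9f fb 6b e9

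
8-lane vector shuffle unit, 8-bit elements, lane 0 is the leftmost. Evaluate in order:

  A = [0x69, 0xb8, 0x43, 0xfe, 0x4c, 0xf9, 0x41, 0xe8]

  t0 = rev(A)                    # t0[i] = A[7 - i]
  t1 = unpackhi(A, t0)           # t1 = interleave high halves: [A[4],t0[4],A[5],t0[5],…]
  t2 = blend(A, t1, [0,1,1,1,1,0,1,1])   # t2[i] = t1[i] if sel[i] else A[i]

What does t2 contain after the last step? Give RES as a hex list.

→ t0 |e8|41|f9|4c|fe|43|b8|69|
→ t1 |4c|fe|f9|43|41|b8|e8|69|
→ t2 |69|fe|f9|43|41|f9|e8|69|

RES = [ 0x69  0xfe  0xf9  0x43  0x41  0xf9  0xe8  0x69 ]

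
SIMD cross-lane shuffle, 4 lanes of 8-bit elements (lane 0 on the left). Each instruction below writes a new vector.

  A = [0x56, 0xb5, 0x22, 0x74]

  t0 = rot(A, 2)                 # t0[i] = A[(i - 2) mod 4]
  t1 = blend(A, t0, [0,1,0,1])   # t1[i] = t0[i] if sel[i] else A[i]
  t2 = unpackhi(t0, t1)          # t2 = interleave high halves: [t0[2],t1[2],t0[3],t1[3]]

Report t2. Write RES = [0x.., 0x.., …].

RES = [0x56, 0x22, 0xb5, 0xb5]

→ t0 |22|74|56|b5|
→ t1 |56|74|22|b5|
→ t2 |56|22|b5|b5|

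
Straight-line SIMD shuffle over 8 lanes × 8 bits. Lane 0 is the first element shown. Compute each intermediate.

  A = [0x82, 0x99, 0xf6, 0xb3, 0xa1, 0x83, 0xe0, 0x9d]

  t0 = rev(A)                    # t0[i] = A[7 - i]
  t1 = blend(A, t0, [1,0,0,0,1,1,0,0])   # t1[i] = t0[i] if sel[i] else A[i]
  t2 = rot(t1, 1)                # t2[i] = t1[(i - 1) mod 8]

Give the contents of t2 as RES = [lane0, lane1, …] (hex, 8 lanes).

RES = [ 0x9d  0x9d  0x99  0xf6  0xb3  0xb3  0xf6  0xe0 ]

→ t0 |9d|e0|83|a1|b3|f6|99|82|
→ t1 |9d|99|f6|b3|b3|f6|e0|9d|
→ t2 |9d|9d|99|f6|b3|b3|f6|e0|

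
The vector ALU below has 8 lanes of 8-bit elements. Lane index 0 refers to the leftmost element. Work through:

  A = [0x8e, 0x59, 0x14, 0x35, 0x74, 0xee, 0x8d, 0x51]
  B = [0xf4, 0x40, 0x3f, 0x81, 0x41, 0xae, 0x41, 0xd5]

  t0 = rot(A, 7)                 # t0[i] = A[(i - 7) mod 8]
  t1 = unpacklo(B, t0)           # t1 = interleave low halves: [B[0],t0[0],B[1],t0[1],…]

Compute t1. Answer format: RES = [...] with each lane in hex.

RES = [0xf4, 0x59, 0x40, 0x14, 0x3f, 0x35, 0x81, 0x74]

  t0: 59 14 35 74 ee 8d 51 8e
  t1: f4 59 40 14 3f 35 81 74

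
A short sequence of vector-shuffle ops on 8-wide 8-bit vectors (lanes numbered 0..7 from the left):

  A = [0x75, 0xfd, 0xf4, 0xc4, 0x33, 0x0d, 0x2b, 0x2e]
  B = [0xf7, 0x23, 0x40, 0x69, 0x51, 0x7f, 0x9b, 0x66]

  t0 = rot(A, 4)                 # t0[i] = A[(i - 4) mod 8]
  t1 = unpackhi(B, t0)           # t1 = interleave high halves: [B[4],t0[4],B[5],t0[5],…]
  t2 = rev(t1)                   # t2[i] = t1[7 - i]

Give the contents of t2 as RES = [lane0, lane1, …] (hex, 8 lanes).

→ t0 |33|0d|2b|2e|75|fd|f4|c4|
→ t1 |51|75|7f|fd|9b|f4|66|c4|
→ t2 |c4|66|f4|9b|fd|7f|75|51|

RES = [ 0xc4  0x66  0xf4  0x9b  0xfd  0x7f  0x75  0x51 ]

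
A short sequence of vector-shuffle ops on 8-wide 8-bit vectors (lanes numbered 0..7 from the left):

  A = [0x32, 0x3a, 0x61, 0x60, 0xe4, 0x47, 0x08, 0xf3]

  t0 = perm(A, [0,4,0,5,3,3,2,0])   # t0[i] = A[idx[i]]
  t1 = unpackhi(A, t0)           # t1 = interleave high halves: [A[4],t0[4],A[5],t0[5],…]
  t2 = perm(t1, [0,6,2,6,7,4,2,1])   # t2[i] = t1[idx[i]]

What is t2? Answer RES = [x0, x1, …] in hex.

→ t0 |32|e4|32|47|60|60|61|32|
→ t1 |e4|60|47|60|08|61|f3|32|
→ t2 |e4|f3|47|f3|32|08|47|60|

RES = [0xe4, 0xf3, 0x47, 0xf3, 0x32, 0x08, 0x47, 0x60]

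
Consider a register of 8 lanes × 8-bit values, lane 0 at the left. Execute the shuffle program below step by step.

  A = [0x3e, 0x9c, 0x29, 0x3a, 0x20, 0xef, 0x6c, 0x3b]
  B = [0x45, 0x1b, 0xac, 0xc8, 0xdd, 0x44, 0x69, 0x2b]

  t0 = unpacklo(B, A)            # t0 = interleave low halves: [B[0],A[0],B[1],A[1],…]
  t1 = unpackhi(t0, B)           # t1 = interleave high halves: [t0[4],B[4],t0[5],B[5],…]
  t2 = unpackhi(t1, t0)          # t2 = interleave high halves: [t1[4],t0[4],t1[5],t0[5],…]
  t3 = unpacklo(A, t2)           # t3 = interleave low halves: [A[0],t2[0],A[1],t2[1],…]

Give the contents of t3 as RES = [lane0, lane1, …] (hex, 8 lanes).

  t0: 45 3e 1b 9c ac 29 c8 3a
  t1: ac dd 29 44 c8 69 3a 2b
  t2: c8 ac 69 29 3a c8 2b 3a
  t3: 3e c8 9c ac 29 69 3a 29

RES = [ 0x3e  0xc8  0x9c  0xac  0x29  0x69  0x3a  0x29 ]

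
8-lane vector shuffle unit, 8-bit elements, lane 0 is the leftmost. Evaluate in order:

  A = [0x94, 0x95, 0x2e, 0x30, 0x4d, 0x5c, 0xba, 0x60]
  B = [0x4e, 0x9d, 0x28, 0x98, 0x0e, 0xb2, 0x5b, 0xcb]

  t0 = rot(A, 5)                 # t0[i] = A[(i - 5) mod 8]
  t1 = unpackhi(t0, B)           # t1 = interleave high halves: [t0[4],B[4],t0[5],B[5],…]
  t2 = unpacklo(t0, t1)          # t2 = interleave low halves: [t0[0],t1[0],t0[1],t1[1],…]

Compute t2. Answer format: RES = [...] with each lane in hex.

→ t0 |30|4d|5c|ba|60|94|95|2e|
→ t1 |60|0e|94|b2|95|5b|2e|cb|
→ t2 |30|60|4d|0e|5c|94|ba|b2|

RES = [0x30, 0x60, 0x4d, 0x0e, 0x5c, 0x94, 0xba, 0xb2]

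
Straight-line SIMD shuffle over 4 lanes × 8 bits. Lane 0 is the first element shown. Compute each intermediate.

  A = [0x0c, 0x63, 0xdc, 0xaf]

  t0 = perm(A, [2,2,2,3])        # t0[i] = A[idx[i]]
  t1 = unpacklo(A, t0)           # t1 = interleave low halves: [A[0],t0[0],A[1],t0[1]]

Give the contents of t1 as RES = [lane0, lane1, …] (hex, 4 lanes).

RES = [ 0x0c  0xdc  0x63  0xdc ]

  t0: dc dc dc af
  t1: 0c dc 63 dc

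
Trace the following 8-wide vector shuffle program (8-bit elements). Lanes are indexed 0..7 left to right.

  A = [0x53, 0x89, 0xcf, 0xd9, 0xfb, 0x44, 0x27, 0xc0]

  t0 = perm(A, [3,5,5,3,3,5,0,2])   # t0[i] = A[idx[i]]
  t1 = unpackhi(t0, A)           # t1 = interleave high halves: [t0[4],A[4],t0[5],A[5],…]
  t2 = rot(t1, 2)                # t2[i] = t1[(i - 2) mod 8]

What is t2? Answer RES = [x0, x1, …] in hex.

RES = [ 0xcf  0xc0  0xd9  0xfb  0x44  0x44  0x53  0x27 ]

t0 = [0xd9, 0x44, 0x44, 0xd9, 0xd9, 0x44, 0x53, 0xcf]
t1 = [0xd9, 0xfb, 0x44, 0x44, 0x53, 0x27, 0xcf, 0xc0]
t2 = [0xcf, 0xc0, 0xd9, 0xfb, 0x44, 0x44, 0x53, 0x27]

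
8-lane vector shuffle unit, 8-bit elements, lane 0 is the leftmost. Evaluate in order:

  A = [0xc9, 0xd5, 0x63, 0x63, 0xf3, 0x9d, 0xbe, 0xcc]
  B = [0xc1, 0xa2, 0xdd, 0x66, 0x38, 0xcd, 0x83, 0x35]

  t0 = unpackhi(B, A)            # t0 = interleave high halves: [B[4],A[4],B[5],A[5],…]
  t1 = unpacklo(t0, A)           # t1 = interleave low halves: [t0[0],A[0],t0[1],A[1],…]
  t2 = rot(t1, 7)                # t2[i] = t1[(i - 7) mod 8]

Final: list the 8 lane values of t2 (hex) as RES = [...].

t0 = [0x38, 0xf3, 0xcd, 0x9d, 0x83, 0xbe, 0x35, 0xcc]
t1 = [0x38, 0xc9, 0xf3, 0xd5, 0xcd, 0x63, 0x9d, 0x63]
t2 = [0xc9, 0xf3, 0xd5, 0xcd, 0x63, 0x9d, 0x63, 0x38]

RES = [ 0xc9  0xf3  0xd5  0xcd  0x63  0x9d  0x63  0x38 ]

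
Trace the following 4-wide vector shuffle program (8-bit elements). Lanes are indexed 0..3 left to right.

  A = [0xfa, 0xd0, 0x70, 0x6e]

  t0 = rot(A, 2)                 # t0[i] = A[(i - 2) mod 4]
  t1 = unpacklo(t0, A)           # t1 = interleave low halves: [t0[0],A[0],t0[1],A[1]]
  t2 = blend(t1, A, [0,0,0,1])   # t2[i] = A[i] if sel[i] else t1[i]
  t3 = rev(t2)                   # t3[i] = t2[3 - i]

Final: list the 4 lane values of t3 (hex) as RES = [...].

RES = [ 0x6e  0x6e  0xfa  0x70 ]

→ t0 |70|6e|fa|d0|
→ t1 |70|fa|6e|d0|
→ t2 |70|fa|6e|6e|
→ t3 |6e|6e|fa|70|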